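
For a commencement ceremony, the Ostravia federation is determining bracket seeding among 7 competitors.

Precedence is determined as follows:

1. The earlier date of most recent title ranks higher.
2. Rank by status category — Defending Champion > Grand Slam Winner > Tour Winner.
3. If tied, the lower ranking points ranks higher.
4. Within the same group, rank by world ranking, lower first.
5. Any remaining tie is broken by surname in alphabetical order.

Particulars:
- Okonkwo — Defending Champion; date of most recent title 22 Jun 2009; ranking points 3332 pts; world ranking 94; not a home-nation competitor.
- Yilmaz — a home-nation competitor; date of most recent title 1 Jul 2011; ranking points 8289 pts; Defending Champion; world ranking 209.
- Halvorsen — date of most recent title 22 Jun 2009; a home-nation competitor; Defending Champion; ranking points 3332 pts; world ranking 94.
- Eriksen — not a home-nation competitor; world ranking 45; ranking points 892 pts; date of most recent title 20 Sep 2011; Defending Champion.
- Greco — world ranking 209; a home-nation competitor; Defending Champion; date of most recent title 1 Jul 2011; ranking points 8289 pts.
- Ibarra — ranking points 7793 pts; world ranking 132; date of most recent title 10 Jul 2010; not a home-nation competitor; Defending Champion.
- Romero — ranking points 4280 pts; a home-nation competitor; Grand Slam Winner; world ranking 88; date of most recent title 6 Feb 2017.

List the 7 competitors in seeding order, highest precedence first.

By date of most recent title (earlier first): Halvorsen and Okonkwo (both 22 Jun 2009); then Ibarra (10 Jul 2010); then Greco and Yilmaz (both 1 Jul 2011); then Eriksen (20 Sep 2011); then Romero (6 Feb 2017).
Halvorsen and Okonkwo are each Defending Champion, so the next rule applies.
Halvorsen and Okonkwo both have ranking points 3332 pts, so the next rule applies.
Halvorsen and Okonkwo both have world ranking 94, so the next rule applies.
Among Halvorsen and Okonkwo, alphabetically by surname: Halvorsen before Okonkwo.
Greco and Yilmaz are each Defending Champion, so the next rule applies.
Greco and Yilmaz both have ranking points 8289 pts, so the next rule applies.
Greco and Yilmaz both have world ranking 209, so the next rule applies.
Among Greco and Yilmaz, alphabetically by surname: Greco before Yilmaz.
Full order: Halvorsen, Okonkwo, Ibarra, Greco, Yilmaz, Eriksen, Romero.

Halvorsen, Okonkwo, Ibarra, Greco, Yilmaz, Eriksen, Romero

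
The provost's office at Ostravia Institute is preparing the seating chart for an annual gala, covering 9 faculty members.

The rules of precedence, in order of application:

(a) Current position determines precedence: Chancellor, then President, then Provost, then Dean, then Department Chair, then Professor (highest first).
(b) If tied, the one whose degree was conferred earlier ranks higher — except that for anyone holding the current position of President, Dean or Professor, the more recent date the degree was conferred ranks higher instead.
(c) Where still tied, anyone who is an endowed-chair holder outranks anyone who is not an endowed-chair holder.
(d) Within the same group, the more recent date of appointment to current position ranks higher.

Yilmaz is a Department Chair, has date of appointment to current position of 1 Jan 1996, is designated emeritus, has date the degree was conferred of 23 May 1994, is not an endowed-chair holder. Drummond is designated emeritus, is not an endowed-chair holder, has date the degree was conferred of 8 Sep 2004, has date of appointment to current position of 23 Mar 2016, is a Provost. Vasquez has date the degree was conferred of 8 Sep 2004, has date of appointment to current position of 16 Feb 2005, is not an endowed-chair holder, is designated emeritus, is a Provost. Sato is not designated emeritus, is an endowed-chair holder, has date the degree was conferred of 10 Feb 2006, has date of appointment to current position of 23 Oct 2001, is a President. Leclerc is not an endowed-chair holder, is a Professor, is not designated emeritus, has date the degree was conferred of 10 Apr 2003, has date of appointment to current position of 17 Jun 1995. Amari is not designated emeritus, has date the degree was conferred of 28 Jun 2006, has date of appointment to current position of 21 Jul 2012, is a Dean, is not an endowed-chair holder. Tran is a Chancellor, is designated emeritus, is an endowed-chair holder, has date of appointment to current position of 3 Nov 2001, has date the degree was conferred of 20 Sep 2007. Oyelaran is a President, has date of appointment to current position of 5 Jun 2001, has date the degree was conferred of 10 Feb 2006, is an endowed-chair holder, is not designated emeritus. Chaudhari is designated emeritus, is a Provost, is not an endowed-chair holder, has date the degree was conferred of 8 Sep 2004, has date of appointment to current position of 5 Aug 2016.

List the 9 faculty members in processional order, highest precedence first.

Tran, Sato, Oyelaran, Chaudhari, Drummond, Vasquez, Amari, Yilmaz, Leclerc

By current position: Tran (Chancellor); then Sato and Oyelaran (President); then Chaudhari, Drummond and Vasquez (Provost); then Amari (Dean); then Yilmaz (Department Chair); then Leclerc (Professor).
Sato and Oyelaran both have date the degree was conferred 10 Feb 2006, so the next rule applies.
Sato and Oyelaran are each an endowed-chair holder, so the next rule applies.
Among Sato and Oyelaran, by date of appointment to current position (later first): Sato (23 Oct 2001) before Oyelaran (5 Jun 2001).
Chaudhari, Drummond and Vasquez all have date the degree was conferred 8 Sep 2004, so the next rule applies.
Chaudhari, Drummond and Vasquez are each not an endowed-chair holder, so the next rule applies.
Among Chaudhari, Drummond and Vasquez, by date of appointment to current position (later first): Chaudhari (5 Aug 2016) before Drummond (23 Mar 2016) before Vasquez (16 Feb 2005).
Full order: Tran, Sato, Oyelaran, Chaudhari, Drummond, Vasquez, Amari, Yilmaz, Leclerc.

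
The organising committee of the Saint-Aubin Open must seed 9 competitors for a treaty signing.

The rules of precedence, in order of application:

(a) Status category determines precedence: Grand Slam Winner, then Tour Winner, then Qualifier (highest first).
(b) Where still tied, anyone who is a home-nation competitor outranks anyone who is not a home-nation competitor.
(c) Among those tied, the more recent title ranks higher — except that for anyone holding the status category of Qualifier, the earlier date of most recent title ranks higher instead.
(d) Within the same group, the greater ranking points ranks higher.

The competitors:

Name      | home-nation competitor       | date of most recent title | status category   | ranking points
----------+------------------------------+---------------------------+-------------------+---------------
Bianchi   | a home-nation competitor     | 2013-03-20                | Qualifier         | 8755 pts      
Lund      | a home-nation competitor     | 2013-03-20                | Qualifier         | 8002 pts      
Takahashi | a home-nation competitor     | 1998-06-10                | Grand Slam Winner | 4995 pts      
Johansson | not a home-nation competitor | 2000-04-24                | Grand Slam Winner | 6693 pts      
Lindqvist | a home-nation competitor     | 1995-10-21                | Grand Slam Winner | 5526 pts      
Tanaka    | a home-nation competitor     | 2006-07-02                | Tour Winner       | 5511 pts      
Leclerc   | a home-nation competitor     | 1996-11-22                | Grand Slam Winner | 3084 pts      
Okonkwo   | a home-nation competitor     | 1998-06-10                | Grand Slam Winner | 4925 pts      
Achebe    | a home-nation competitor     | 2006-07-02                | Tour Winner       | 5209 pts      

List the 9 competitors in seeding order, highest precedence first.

By status category: Takahashi, Okonkwo, Leclerc, Lindqvist and Johansson (Grand Slam Winner); then Tanaka and Achebe (Tour Winner); then Bianchi and Lund (Qualifier).
Among Takahashi, Okonkwo, Leclerc, Lindqvist and Johansson, a home-nation competitor before not a home-nation competitor: Takahashi, Okonkwo, Leclerc and Lindqvist (a home-nation competitor) before Johansson (not a home-nation competitor).
Among Takahashi, Okonkwo, Leclerc and Lindqvist, by date of most recent title (later first): Takahashi and Okonkwo (1998-06-10) before Leclerc (1996-11-22) before Lindqvist (1995-10-21).
Among Takahashi and Okonkwo, by ranking points (higher first): Takahashi (4995 pts) before Okonkwo (4925 pts).
Tanaka and Achebe are each a home-nation competitor, so the next rule applies.
Tanaka and Achebe both have date of most recent title 2006-07-02, so the next rule applies.
Among Tanaka and Achebe, by ranking points (higher first): Tanaka (5511 pts) before Achebe (5209 pts).
Bianchi and Lund are each a home-nation competitor, so the next rule applies.
Bianchi and Lund both have date of most recent title 2013-03-20, so the next rule applies.
Among Bianchi and Lund, by ranking points (higher first): Bianchi (8755 pts) before Lund (8002 pts).
Full order: Takahashi, Okonkwo, Leclerc, Lindqvist, Johansson, Tanaka, Achebe, Bianchi, Lund.

Takahashi, Okonkwo, Leclerc, Lindqvist, Johansson, Tanaka, Achebe, Bianchi, Lund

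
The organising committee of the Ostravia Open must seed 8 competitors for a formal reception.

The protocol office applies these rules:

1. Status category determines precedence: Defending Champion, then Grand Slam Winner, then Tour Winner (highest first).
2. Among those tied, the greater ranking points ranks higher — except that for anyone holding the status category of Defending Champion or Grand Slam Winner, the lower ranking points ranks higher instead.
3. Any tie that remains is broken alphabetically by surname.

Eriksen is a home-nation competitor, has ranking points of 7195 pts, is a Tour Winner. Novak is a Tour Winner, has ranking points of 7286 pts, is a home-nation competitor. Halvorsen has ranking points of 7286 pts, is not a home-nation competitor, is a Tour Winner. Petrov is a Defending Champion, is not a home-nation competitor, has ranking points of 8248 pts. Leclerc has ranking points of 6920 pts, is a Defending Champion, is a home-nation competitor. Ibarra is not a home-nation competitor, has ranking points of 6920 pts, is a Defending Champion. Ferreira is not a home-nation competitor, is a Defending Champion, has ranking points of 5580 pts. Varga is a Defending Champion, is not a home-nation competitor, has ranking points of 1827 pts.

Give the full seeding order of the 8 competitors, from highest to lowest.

By status category: Varga, Ferreira, Ibarra, Leclerc and Petrov (Defending Champion); then Halvorsen, Novak and Eriksen (Tour Winner).
Among Varga, Ferreira, Ibarra, Leclerc and Petrov, by ranking points (lower first) (reversed rule for this group): Varga (1827 pts) before Ferreira (5580 pts) before Ibarra and Leclerc (6920 pts) before Petrov (8248 pts).
Among Ibarra and Leclerc, alphabetically by surname: Ibarra before Leclerc.
Among Halvorsen, Novak and Eriksen, by ranking points (higher first): Halvorsen and Novak (7286 pts) before Eriksen (7195 pts).
Among Halvorsen and Novak, alphabetically by surname: Halvorsen before Novak.
Full order: Varga, Ferreira, Ibarra, Leclerc, Petrov, Halvorsen, Novak, Eriksen.

Varga, Ferreira, Ibarra, Leclerc, Petrov, Halvorsen, Novak, Eriksen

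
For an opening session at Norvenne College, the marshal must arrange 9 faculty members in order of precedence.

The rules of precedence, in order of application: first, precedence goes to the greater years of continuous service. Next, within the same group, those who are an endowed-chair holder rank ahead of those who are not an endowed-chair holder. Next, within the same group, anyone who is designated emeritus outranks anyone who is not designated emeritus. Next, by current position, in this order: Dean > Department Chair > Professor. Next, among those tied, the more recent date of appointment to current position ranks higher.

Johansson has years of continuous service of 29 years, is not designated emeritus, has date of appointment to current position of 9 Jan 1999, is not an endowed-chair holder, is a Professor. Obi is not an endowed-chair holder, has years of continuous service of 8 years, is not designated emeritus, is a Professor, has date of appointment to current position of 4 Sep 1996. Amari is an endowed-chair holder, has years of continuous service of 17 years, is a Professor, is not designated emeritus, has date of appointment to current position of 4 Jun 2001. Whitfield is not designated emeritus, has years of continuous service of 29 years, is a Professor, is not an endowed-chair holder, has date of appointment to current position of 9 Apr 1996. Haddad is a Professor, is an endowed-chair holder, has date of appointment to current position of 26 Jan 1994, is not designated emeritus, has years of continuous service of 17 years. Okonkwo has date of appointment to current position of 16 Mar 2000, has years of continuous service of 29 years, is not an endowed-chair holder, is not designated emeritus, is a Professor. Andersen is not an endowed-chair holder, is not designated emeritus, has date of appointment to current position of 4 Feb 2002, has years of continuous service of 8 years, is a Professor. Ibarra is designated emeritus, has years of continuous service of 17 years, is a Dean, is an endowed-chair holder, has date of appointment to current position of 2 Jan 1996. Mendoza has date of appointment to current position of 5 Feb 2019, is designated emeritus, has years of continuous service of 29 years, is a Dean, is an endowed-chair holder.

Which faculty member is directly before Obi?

Andersen

By years of continuous service (higher first): Mendoza, Okonkwo, Johansson and Whitfield (each 29 years); then Ibarra, Amari and Haddad (each 17 years); then Andersen and Obi (both 8 years).
Among Mendoza, Okonkwo, Johansson and Whitfield, an endowed-chair holder before not an endowed-chair holder: Mendoza (an endowed-chair holder) before Okonkwo, Johansson and Whitfield (not an endowed-chair holder).
Okonkwo, Johansson and Whitfield are each not designated emeritus, so the next rule applies.
Okonkwo, Johansson and Whitfield are each Professor, so the next rule applies.
Among Okonkwo, Johansson and Whitfield, by date of appointment to current position (later first): Okonkwo (16 Mar 2000) before Johansson (9 Jan 1999) before Whitfield (9 Apr 1996).
Ibarra, Amari and Haddad are each an endowed-chair holder, so the next rule applies.
Among Ibarra, Amari and Haddad, designated emeritus before not designated emeritus: Ibarra (designated emeritus) before Amari and Haddad (not designated emeritus).
Amari and Haddad are each Professor, so the next rule applies.
Among Amari and Haddad, by date of appointment to current position (later first): Amari (4 Jun 2001) before Haddad (26 Jan 1994).
Andersen and Obi are each not an endowed-chair holder, so the next rule applies.
Andersen and Obi are each not designated emeritus, so the next rule applies.
Andersen and Obi are each Professor, so the next rule applies.
Among Andersen and Obi, by date of appointment to current position (later first): Andersen (4 Feb 2002) before Obi (4 Sep 1996).
Order: Mendoza, Okonkwo, Johansson, Whitfield, Ibarra, Amari, Haddad, Andersen, Obi.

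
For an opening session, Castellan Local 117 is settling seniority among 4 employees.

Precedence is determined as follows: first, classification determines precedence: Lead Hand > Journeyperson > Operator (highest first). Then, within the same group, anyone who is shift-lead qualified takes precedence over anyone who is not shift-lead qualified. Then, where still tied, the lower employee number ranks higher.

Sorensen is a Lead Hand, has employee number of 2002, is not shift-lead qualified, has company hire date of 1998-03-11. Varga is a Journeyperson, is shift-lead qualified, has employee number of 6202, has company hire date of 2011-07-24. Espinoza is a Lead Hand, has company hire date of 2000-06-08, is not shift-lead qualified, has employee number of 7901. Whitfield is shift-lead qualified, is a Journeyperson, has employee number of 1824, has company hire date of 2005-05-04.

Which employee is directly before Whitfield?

Espinoza

By classification: Sorensen and Espinoza (Lead Hand); then Whitfield and Varga (Journeyperson).
Sorensen and Espinoza are each not shift-lead qualified, so the next rule applies.
Among Sorensen and Espinoza, by employee number (lower first): Sorensen (2002) before Espinoza (7901).
Whitfield and Varga are each shift-lead qualified, so the next rule applies.
Among Whitfield and Varga, by employee number (lower first): Whitfield (1824) before Varga (6202).
Order: Sorensen, Espinoza, Whitfield, Varga.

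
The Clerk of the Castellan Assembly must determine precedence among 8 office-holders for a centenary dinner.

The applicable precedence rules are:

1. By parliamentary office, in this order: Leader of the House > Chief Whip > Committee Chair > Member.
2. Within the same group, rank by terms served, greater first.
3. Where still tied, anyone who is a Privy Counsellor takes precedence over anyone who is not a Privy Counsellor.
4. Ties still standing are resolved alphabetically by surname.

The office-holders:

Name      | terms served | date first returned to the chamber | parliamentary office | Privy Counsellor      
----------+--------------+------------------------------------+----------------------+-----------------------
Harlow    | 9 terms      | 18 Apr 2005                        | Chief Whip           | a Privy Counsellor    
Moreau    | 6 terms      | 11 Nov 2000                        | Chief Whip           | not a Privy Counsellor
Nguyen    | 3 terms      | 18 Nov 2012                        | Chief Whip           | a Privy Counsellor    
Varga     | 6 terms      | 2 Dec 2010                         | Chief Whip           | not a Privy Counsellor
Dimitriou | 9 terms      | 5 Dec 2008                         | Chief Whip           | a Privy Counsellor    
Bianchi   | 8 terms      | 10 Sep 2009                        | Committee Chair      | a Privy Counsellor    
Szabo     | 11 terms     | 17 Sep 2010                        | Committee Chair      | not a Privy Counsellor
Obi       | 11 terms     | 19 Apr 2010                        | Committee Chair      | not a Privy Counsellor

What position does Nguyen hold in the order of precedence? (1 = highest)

By parliamentary office: Dimitriou, Harlow, Moreau, Varga and Nguyen (Chief Whip); then Obi, Szabo and Bianchi (Committee Chair).
Among Dimitriou, Harlow, Moreau, Varga and Nguyen, by terms served (higher first): Dimitriou and Harlow (9 terms) before Moreau and Varga (6 terms) before Nguyen (3 terms).
Dimitriou and Harlow are each a Privy Counsellor, so the next rule applies.
Among Dimitriou and Harlow, alphabetically by surname: Dimitriou before Harlow.
Moreau and Varga are each not a Privy Counsellor, so the next rule applies.
Among Moreau and Varga, alphabetically by surname: Moreau before Varga.
Among Obi, Szabo and Bianchi, by terms served (higher first): Obi and Szabo (11 terms) before Bianchi (8 terms).
Obi and Szabo are each not a Privy Counsellor, so the next rule applies.
Among Obi and Szabo, alphabetically by surname: Obi before Szabo.
Order: Dimitriou, Harlow, Moreau, Varga, Nguyen, Obi, Szabo, Bianchi. So position 5.

5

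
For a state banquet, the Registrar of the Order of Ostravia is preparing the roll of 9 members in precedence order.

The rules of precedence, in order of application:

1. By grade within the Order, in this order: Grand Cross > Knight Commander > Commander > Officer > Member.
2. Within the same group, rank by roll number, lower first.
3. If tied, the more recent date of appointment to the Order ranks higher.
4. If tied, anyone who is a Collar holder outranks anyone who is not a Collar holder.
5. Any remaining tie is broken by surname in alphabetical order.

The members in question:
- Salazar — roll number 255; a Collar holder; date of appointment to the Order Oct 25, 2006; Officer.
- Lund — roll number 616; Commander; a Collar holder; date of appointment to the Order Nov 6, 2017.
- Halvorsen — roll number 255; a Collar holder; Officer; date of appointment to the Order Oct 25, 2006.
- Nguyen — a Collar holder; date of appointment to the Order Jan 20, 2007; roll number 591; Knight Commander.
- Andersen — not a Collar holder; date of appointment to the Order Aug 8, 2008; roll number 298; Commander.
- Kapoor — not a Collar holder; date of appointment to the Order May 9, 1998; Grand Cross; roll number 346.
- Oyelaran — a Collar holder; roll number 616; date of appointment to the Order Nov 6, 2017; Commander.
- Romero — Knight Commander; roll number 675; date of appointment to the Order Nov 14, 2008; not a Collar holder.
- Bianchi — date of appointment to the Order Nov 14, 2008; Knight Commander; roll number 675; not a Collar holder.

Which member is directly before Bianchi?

By grade within the Order: Kapoor (Grand Cross); then Nguyen, Bianchi and Romero (Knight Commander); then Andersen, Lund and Oyelaran (Commander); then Halvorsen and Salazar (Officer).
Among Nguyen, Bianchi and Romero, by roll number (lower first): Nguyen (591) before Bianchi and Romero (675).
Bianchi and Romero both have date of appointment to the Order Nov 14, 2008, so the next rule applies.
Bianchi and Romero are each not a Collar holder, so the next rule applies.
Among Bianchi and Romero, alphabetically by surname: Bianchi before Romero.
Among Andersen, Lund and Oyelaran, by roll number (lower first): Andersen (298) before Lund and Oyelaran (616).
Lund and Oyelaran both have date of appointment to the Order Nov 6, 2017, so the next rule applies.
Lund and Oyelaran are each a Collar holder, so the next rule applies.
Among Lund and Oyelaran, alphabetically by surname: Lund before Oyelaran.
Halvorsen and Salazar both have roll number 255, so the next rule applies.
Halvorsen and Salazar both have date of appointment to the Order Oct 25, 2006, so the next rule applies.
Halvorsen and Salazar are each a Collar holder, so the next rule applies.
Among Halvorsen and Salazar, alphabetically by surname: Halvorsen before Salazar.
Order: Kapoor, Nguyen, Bianchi, Romero, Andersen, Lund, Oyelaran, Halvorsen, Salazar.

Nguyen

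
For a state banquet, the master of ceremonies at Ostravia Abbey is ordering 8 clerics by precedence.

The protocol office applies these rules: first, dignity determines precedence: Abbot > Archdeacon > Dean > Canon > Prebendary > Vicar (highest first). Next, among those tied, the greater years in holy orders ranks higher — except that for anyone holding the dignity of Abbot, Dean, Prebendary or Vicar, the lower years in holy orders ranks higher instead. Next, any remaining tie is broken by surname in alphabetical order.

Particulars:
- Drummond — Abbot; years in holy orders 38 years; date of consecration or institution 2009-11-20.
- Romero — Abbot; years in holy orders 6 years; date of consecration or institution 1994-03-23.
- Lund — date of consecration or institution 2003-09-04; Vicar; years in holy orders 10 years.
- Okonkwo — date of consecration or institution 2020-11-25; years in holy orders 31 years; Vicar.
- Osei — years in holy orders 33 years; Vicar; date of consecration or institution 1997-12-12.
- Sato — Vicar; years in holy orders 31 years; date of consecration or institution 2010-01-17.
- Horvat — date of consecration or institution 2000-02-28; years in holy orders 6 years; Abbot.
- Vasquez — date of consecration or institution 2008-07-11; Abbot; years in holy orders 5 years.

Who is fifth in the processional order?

Lund

By dignity: Vasquez, Horvat, Romero and Drummond (Abbot); then Lund, Okonkwo, Sato and Osei (Vicar).
Among Vasquez, Horvat, Romero and Drummond, by years in holy orders (lower first) (reversed rule for this group): Vasquez (5 years) before Horvat and Romero (6 years) before Drummond (38 years).
Among Horvat and Romero, alphabetically by surname: Horvat before Romero.
Among Lund, Okonkwo, Sato and Osei, by years in holy orders (lower first) (reversed rule for this group): Lund (10 years) before Okonkwo and Sato (31 years) before Osei (33 years).
Among Okonkwo and Sato, alphabetically by surname: Okonkwo before Sato.
Order: Vasquez, Horvat, Romero, Drummond, Lund, Okonkwo, Sato, Osei.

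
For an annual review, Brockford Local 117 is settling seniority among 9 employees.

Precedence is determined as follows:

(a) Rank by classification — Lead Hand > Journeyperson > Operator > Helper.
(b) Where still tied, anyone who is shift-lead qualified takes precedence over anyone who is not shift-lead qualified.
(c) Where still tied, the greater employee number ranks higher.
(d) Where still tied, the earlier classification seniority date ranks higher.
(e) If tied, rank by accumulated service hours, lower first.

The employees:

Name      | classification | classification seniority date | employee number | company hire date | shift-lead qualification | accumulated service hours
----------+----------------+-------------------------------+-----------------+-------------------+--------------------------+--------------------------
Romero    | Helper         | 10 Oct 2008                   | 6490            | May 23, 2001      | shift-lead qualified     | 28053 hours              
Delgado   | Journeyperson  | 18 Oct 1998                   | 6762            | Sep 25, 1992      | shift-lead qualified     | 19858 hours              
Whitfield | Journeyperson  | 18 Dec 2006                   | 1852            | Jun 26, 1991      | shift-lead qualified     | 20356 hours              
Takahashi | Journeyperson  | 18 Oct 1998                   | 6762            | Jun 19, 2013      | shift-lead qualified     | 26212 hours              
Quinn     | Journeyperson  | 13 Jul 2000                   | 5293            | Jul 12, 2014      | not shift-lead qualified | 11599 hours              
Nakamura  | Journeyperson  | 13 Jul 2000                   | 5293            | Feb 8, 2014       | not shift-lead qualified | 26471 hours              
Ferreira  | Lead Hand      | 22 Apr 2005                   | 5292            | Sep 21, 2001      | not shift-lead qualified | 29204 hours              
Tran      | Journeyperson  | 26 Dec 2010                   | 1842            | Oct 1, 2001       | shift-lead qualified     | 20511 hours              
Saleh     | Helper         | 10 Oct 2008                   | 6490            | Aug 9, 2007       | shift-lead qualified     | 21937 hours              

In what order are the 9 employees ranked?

By classification: Ferreira (Lead Hand); then Delgado, Takahashi, Whitfield, Tran, Quinn and Nakamura (Journeyperson); then Saleh and Romero (Helper).
Among Delgado, Takahashi, Whitfield, Tran, Quinn and Nakamura, shift-lead qualified before not shift-lead qualified: Delgado, Takahashi, Whitfield and Tran (shift-lead qualified) before Quinn and Nakamura (not shift-lead qualified).
Among Delgado, Takahashi, Whitfield and Tran, by employee number (higher first): Delgado and Takahashi (6762) before Whitfield (1852) before Tran (1842).
Delgado and Takahashi both have classification seniority date 18 Oct 1998, so the next rule applies.
Among Delgado and Takahashi, by accumulated service hours (lower first): Delgado (19858 hours) before Takahashi (26212 hours).
Quinn and Nakamura both have employee number 5293, so the next rule applies.
Quinn and Nakamura both have classification seniority date 13 Jul 2000, so the next rule applies.
Among Quinn and Nakamura, by accumulated service hours (lower first): Quinn (11599 hours) before Nakamura (26471 hours).
Saleh and Romero are each shift-lead qualified, so the next rule applies.
Saleh and Romero both have employee number 6490, so the next rule applies.
Saleh and Romero both have classification seniority date 10 Oct 2008, so the next rule applies.
Among Saleh and Romero, by accumulated service hours (lower first): Saleh (21937 hours) before Romero (28053 hours).
Full order: Ferreira, Delgado, Takahashi, Whitfield, Tran, Quinn, Nakamura, Saleh, Romero.

Ferreira, Delgado, Takahashi, Whitfield, Tran, Quinn, Nakamura, Saleh, Romero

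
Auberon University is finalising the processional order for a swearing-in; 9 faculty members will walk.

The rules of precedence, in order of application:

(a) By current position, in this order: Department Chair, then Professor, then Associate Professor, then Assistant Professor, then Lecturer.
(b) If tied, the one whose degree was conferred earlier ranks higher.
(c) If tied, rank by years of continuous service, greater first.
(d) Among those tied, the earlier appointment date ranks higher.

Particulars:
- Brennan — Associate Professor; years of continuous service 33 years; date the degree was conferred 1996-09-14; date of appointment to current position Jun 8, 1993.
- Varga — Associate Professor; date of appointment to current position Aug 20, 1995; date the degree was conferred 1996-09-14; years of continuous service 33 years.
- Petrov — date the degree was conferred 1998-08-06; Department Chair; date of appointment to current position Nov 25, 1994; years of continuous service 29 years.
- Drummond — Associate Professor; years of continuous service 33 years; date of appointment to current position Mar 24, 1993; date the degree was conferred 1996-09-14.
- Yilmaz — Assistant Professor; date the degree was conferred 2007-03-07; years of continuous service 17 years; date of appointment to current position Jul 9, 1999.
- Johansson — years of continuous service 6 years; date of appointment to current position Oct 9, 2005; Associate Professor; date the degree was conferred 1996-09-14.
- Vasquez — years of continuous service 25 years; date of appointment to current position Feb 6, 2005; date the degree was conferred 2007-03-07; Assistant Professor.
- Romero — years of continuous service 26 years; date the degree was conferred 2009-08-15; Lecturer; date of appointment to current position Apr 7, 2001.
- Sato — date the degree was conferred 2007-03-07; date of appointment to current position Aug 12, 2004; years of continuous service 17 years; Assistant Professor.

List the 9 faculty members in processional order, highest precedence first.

Petrov, Drummond, Brennan, Varga, Johansson, Vasquez, Yilmaz, Sato, Romero

By current position: Petrov (Department Chair); then Drummond, Brennan, Varga and Johansson (Associate Professor); then Vasquez, Yilmaz and Sato (Assistant Professor); then Romero (Lecturer).
Drummond, Brennan, Varga and Johansson all have date the degree was conferred 1996-09-14, so the next rule applies.
Among Drummond, Brennan, Varga and Johansson, by years of continuous service (higher first): Drummond, Brennan and Varga (33 years) before Johansson (6 years).
Among Drummond, Brennan and Varga, by date of appointment to current position (earlier first): Drummond (Mar 24, 1993) before Brennan (Jun 8, 1993) before Varga (Aug 20, 1995).
Vasquez, Yilmaz and Sato all have date the degree was conferred 2007-03-07, so the next rule applies.
Among Vasquez, Yilmaz and Sato, by years of continuous service (higher first): Vasquez (25 years) before Yilmaz and Sato (17 years).
Among Yilmaz and Sato, by date of appointment to current position (earlier first): Yilmaz (Jul 9, 1999) before Sato (Aug 12, 2004).
Full order: Petrov, Drummond, Brennan, Varga, Johansson, Vasquez, Yilmaz, Sato, Romero.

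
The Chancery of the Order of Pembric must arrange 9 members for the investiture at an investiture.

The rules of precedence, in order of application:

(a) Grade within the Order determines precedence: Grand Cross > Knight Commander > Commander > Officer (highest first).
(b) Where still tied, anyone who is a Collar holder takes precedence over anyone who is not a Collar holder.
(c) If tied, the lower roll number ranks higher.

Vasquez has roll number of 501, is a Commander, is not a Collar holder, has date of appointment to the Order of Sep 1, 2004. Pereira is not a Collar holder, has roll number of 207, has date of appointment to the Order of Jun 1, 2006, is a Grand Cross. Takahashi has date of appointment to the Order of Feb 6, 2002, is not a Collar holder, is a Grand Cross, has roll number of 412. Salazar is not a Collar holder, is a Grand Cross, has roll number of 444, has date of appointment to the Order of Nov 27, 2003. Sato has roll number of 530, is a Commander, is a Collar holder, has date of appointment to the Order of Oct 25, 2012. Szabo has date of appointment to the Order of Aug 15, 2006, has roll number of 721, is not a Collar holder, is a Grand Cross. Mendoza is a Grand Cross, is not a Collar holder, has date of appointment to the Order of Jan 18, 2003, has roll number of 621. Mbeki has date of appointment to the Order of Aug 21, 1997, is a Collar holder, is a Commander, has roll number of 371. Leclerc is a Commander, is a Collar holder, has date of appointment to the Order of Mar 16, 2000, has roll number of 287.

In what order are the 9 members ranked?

By grade within the Order: Pereira, Takahashi, Salazar, Mendoza and Szabo (Grand Cross); then Leclerc, Mbeki, Sato and Vasquez (Commander).
Pereira, Takahashi, Salazar, Mendoza and Szabo are each not a Collar holder, so the next rule applies.
Among Pereira, Takahashi, Salazar, Mendoza and Szabo, by roll number (lower first): Pereira (207) before Takahashi (412) before Salazar (444) before Mendoza (621) before Szabo (721).
Among Leclerc, Mbeki, Sato and Vasquez, a Collar holder before not a Collar holder: Leclerc, Mbeki and Sato (a Collar holder) before Vasquez (not a Collar holder).
Among Leclerc, Mbeki and Sato, by roll number (lower first): Leclerc (287) before Mbeki (371) before Sato (530).
Full order: Pereira, Takahashi, Salazar, Mendoza, Szabo, Leclerc, Mbeki, Sato, Vasquez.

Pereira, Takahashi, Salazar, Mendoza, Szabo, Leclerc, Mbeki, Sato, Vasquez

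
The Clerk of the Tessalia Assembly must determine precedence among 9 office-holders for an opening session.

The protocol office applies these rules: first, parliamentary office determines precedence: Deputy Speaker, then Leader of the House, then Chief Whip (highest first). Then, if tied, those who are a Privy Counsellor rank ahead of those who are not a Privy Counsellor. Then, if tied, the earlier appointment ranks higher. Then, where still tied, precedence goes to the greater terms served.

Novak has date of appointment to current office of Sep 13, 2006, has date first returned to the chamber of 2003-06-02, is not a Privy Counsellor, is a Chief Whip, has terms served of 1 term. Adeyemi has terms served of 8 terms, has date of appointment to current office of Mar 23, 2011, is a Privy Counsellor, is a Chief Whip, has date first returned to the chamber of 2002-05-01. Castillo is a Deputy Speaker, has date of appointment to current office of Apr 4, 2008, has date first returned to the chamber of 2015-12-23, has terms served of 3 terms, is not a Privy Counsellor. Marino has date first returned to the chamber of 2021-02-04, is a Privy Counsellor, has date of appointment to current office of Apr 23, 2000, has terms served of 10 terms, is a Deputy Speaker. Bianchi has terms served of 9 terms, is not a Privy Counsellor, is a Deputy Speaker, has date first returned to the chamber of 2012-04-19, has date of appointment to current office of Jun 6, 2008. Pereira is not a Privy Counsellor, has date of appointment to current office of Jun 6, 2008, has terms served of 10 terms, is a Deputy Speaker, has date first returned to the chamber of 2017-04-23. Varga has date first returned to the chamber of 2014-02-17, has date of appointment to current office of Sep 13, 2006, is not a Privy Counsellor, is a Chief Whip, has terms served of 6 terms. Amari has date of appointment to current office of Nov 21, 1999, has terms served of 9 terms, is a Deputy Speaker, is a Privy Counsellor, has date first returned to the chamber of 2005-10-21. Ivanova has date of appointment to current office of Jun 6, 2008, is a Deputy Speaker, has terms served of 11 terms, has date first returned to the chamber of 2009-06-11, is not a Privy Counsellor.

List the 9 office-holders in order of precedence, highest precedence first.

Amari, Marino, Castillo, Ivanova, Pereira, Bianchi, Adeyemi, Varga, Novak

By parliamentary office: Amari, Marino, Castillo, Ivanova, Pereira and Bianchi (Deputy Speaker); then Adeyemi, Varga and Novak (Chief Whip).
Among Amari, Marino, Castillo, Ivanova, Pereira and Bianchi, a Privy Counsellor before not a Privy Counsellor: Amari and Marino (a Privy Counsellor) before Castillo, Ivanova, Pereira and Bianchi (not a Privy Counsellor).
Among Amari and Marino, by date of appointment to current office (earlier first): Amari (Nov 21, 1999) before Marino (Apr 23, 2000).
Among Castillo, Ivanova, Pereira and Bianchi, by date of appointment to current office (earlier first): Castillo (Apr 4, 2008) before Ivanova, Pereira and Bianchi (Jun 6, 2008).
Among Ivanova, Pereira and Bianchi, by terms served (higher first): Ivanova (11 terms) before Pereira (10 terms) before Bianchi (9 terms).
Among Adeyemi, Varga and Novak, a Privy Counsellor before not a Privy Counsellor: Adeyemi (a Privy Counsellor) before Varga and Novak (not a Privy Counsellor).
Varga and Novak both have date of appointment to current office Sep 13, 2006, so the next rule applies.
Among Varga and Novak, by terms served (higher first): Varga (6 terms) before Novak (1 term).
Full order: Amari, Marino, Castillo, Ivanova, Pereira, Bianchi, Adeyemi, Varga, Novak.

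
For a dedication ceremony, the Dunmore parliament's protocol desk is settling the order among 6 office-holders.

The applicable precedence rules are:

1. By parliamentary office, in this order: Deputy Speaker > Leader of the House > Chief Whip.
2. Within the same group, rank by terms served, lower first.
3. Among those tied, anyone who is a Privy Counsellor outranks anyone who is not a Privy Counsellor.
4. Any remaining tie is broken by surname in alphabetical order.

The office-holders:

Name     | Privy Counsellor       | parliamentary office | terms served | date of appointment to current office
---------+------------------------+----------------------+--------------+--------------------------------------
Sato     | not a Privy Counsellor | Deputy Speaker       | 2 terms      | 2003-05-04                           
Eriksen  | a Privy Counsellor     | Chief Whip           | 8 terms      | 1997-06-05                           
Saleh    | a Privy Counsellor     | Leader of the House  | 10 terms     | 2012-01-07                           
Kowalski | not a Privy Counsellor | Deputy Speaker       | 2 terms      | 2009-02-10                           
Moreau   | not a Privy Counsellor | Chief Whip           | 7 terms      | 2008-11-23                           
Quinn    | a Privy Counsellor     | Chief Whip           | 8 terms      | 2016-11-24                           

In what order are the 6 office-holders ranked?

By parliamentary office: Kowalski and Sato (Deputy Speaker); then Saleh (Leader of the House); then Moreau, Eriksen and Quinn (Chief Whip).
Kowalski and Sato both have terms served 2 terms, so the next rule applies.
Kowalski and Sato are each not a Privy Counsellor, so the next rule applies.
Among Kowalski and Sato, alphabetically by surname: Kowalski before Sato.
Among Moreau, Eriksen and Quinn, by terms served (lower first): Moreau (7 terms) before Eriksen and Quinn (8 terms).
Eriksen and Quinn are each a Privy Counsellor, so the next rule applies.
Among Eriksen and Quinn, alphabetically by surname: Eriksen before Quinn.
Full order: Kowalski, Sato, Saleh, Moreau, Eriksen, Quinn.

Kowalski, Sato, Saleh, Moreau, Eriksen, Quinn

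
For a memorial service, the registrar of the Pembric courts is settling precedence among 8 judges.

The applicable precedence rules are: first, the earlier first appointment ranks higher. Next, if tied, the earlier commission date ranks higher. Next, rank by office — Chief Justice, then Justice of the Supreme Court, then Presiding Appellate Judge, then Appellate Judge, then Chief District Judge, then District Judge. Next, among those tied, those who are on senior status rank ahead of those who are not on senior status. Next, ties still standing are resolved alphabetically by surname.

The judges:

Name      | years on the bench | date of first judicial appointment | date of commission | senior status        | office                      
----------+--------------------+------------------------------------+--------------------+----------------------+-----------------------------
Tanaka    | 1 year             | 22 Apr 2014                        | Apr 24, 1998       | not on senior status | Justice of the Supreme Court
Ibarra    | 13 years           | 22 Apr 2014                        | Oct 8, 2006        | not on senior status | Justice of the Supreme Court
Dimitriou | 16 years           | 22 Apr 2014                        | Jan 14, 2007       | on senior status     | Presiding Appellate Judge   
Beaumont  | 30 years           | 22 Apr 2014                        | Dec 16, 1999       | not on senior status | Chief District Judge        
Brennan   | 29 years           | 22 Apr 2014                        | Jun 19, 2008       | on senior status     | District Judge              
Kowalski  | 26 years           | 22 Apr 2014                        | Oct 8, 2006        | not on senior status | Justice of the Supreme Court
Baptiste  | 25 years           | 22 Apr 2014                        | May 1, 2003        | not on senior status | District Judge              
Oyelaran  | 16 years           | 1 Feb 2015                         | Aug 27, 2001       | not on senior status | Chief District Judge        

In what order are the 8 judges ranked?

By date of first judicial appointment (earlier first): Tanaka, Beaumont, Baptiste, Ibarra, Kowalski, Dimitriou and Brennan (each 22 Apr 2014); then Oyelaran (1 Feb 2015).
Among Tanaka, Beaumont, Baptiste, Ibarra, Kowalski, Dimitriou and Brennan, by date of commission (earlier first): Tanaka (Apr 24, 1998) before Beaumont (Dec 16, 1999) before Baptiste (May 1, 2003) before Ibarra and Kowalski (Oct 8, 2006) before Dimitriou (Jan 14, 2007) before Brennan (Jun 19, 2008).
Ibarra and Kowalski are each Justice of the Supreme Court, so the next rule applies.
Ibarra and Kowalski are each not on senior status, so the next rule applies.
Among Ibarra and Kowalski, alphabetically by surname: Ibarra before Kowalski.
Full order: Tanaka, Beaumont, Baptiste, Ibarra, Kowalski, Dimitriou, Brennan, Oyelaran.

Tanaka, Beaumont, Baptiste, Ibarra, Kowalski, Dimitriou, Brennan, Oyelaran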